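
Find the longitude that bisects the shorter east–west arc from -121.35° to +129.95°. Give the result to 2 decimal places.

-175.70°

Signed shortest Δλ from -121.35° to +129.95° is -108.70°.
Midpoint longitude = -121.35° + (-108.70°)/2 = -121.35° − 54.35° = -175.70°.
(The naïve average (-121.35 + +129.95)/2 = 4.3° is on the wrong side of the globe.)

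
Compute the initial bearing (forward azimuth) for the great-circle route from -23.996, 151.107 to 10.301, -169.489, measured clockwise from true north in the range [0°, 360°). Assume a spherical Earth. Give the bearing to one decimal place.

52.9°

Δλ = -169.489 − 151.107 = -320.596°; wrapped into (−180°, 180°]: 39.404°.
θ = atan2( sin Δλ · cos φ₂ , cos φ₁ · sin φ₂ − sin φ₁ · cos φ₂ · cos Δλ )
  = atan2(0.62455, 0.47253) = 52.889° → normalised to [0°, 360°): 52.889°.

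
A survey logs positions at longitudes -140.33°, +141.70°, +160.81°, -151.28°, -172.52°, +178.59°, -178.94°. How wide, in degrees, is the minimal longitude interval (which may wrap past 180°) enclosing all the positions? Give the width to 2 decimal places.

Sort the longitudes: -178.94°, -172.52°, -151.28°, -140.33°, +141.70°, +160.81°, +178.59°.
Eastward gaps between consecutive values (wrapping around): 6.42°, 21.24°, 10.95°, 282.03°, 19.11°, 17.78°, 2.47°.
Largest gap = 282.03° ⇒ minimal covering band is its complement: 360° − 282.03° = 77.97°.
Band runs from +141.70° eastward to -140.33°, crossing the antimeridian.

77.97°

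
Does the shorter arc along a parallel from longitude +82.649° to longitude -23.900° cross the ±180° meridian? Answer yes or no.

Signed shortest Δλ = ((-23.900 − 82.649 + 180) mod 360) − 180 = -106.549°.
Going west by 106.549° from +82.649° reaches -23.900° without touching 180°.

No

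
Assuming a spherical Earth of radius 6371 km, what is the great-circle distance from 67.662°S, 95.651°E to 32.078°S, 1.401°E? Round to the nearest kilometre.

Δλ = 1.401 − 95.651 = -94.250°.
Δφ = -32.078 − -67.662 = 35.584°.
a = sin²(Δφ/2) + cos φ₁ · cos φ₂ · sin²(Δλ/2) = 0.266323.
c = 2·atan2(√a, √(1−a)) = 1.08450 rad → d = 6371·c ≈ 6909.35 km.

6909 km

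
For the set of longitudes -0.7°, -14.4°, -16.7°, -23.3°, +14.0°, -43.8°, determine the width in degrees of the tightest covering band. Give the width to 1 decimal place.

57.8°

Sort the longitudes: -43.8°, -23.3°, -16.7°, -14.4°, -0.7°, +14.0°.
Eastward gaps between consecutive values (wrapping around): 20.5°, 6.6°, 2.3°, 13.7°, 14.7°, 302.2°.
Largest gap = 302.2° ⇒ minimal covering band is its complement: 360° − 302.2° = 57.8°.
Band runs from -43.8° eastward to +14.0°.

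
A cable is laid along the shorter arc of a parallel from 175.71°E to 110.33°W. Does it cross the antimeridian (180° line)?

Yes

Naïve |-110.33 − 175.71| = 286.04° > 180°, so the shorter arc goes the other way round — across 180°.
Signed shortest Δλ = ((-110.33 − 175.71 + 180) mod 360) − 180 = 73.96°.
Going east by 73.96° from +175.71° passes through 180° before reaching -110.33°.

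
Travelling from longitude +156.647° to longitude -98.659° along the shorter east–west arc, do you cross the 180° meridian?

Yes

Naïve |-98.659 − 156.647| = 255.306° > 180°, so the shorter arc goes the other way round — across 180°.
Signed shortest Δλ = ((-98.659 − 156.647 + 180) mod 360) − 180 = 104.694°.
Going east by 104.694° from +156.647° passes through 180° before reaching -98.659°.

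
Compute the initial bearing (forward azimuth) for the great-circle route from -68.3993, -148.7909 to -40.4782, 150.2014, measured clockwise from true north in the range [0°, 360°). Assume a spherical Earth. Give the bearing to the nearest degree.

279°

Δλ = 150.2014 − -148.7909 = 298.9923°; wrapped into (−180°, 180°]: -61.0077°.
θ = atan2( sin Δλ · cos φ₂ , cos φ₁ · sin φ₂ − sin φ₁ · cos φ₂ · cos Δλ )
  = atan2(-0.66533, 0.10381) = -81.132° → normalised to [0°, 360°): 278.868°.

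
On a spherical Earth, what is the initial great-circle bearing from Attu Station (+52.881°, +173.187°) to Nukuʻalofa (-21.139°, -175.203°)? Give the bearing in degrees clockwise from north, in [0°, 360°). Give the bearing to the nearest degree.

Δλ = -175.203 − 173.187 = -348.390°; wrapped into (−180°, 180°]: 11.610°.
θ = atan2( sin Δλ · cos φ₂ , cos φ₁ · sin φ₂ − sin φ₁ · cos φ₂ · cos Δλ )
  = atan2(0.18771, -0.94614) = 168.779° → normalised to [0°, 360°): 168.779°.

169°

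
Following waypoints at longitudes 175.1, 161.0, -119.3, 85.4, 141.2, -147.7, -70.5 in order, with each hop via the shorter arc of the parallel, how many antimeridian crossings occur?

3

Leg 1: +175.1° → +161.0°, shortest Δλ = -14.1° (west) — does not cross 180°.
Leg 2: +161.0° → -119.3°, shortest Δλ = 79.7° (east) — crosses 180°.
Leg 3: -119.3° → +85.4°, shortest Δλ = -155.3° (west) — crosses 180°.
Leg 4: +85.4° → +141.2°, shortest Δλ = 55.8° (east) — does not cross 180°.
Leg 5: +141.2° → -147.7°, shortest Δλ = 71.1° (east) — crosses 180°.
Leg 6: -147.7° → -70.5°, shortest Δλ = 77.2° (east) — does not cross 180°.
Total crossings: 3.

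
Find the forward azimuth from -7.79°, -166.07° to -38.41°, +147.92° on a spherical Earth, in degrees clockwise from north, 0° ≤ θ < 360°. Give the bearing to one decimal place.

226.1°

Δλ = 147.92 − -166.07 = 313.99°; wrapped into (−180°, 180°]: -46.01°.
θ = atan2( sin Δλ · cos φ₂ , cos φ₁ · sin φ₂ − sin φ₁ · cos φ₂ · cos Δλ )
  = atan2(-0.56376, -0.54179) = -133.861° → normalised to [0°, 360°): 226.139°.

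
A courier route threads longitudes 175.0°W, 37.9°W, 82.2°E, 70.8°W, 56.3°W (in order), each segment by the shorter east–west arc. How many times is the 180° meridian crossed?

Leg 1: -175.0° → -37.9°, shortest Δλ = 137.1° (east) — does not cross 180°.
Leg 2: -37.9° → +82.2°, shortest Δλ = 120.1° (east) — does not cross 180°.
Leg 3: +82.2° → -70.8°, shortest Δλ = -153.0° (west) — does not cross 180°.
Leg 4: -70.8° → -56.3°, shortest Δλ = 14.5° (east) — does not cross 180°.
Total crossings: 0.

0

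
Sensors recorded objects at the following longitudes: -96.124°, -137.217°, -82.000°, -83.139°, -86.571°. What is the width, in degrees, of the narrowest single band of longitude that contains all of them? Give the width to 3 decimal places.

55.217°

Sort the longitudes: -137.217°, -96.124°, -86.571°, -83.139°, -82.000°.
Eastward gaps between consecutive values (wrapping around): 41.093°, 9.553°, 3.432°, 1.139°, 304.783°.
Largest gap = 304.783° ⇒ minimal covering band is its complement: 360° − 304.783° = 55.217°.
Band runs from -137.217° eastward to -82.000°.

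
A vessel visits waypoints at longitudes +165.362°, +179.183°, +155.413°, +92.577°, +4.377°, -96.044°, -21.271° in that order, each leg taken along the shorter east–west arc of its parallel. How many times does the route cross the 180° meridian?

0

Leg 1: +165.362° → +179.183°, shortest Δλ = 13.821° (east) — does not cross 180°.
Leg 2: +179.183° → +155.413°, shortest Δλ = -23.77° (west) — does not cross 180°.
Leg 3: +155.413° → +92.577°, shortest Δλ = -62.836° (west) — does not cross 180°.
Leg 4: +92.577° → +4.377°, shortest Δλ = -88.2° (west) — does not cross 180°.
Leg 5: +4.377° → -96.044°, shortest Δλ = -100.421° (west) — does not cross 180°.
Leg 6: -96.044° → -21.271°, shortest Δλ = 74.773° (east) — does not cross 180°.
Total crossings: 0.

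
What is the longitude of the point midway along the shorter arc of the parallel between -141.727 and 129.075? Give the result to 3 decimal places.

+173.674°

Signed shortest Δλ from -141.727° to +129.075° is -89.198°.
Midpoint longitude = -141.727° + (-89.198°)/2 = -141.727° − 44.599° = -186.326°.
Normalise into (−180°, 180°]: +173.674°.
(The naïve average (-141.727 + +129.075)/2 = -6.326° is on the wrong side of the globe.)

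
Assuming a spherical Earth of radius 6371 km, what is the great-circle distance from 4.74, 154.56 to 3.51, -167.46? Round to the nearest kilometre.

Δλ = -167.46 − 154.56 = -322.02°; wrapped into (−180°, 180°]: 37.98°.
Δφ = 3.51 − 4.74 = -1.23°.
a = sin²(Δφ/2) + cos φ₁ · cos φ₂ · sin²(Δλ/2) = 0.105442.
c = 2·atan2(√a, √(1−a)) = 0.66143 rad → d = 6371·c ≈ 4213.96 km.

4214 km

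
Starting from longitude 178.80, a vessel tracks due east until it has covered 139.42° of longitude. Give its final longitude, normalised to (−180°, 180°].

-41.78°

Start at +178.80°; shift +139.42° → +318.22°.
+318.22° lies outside (−180°, 180°]; subtract 360° → -41.78°.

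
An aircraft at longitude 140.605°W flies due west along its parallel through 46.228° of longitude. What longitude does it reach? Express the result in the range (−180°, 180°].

173.167°E

Start at -140.605°; shift −46.228° → -186.833°.
-186.833° lies outside (−180°, 180°]; add 360° → +173.167°.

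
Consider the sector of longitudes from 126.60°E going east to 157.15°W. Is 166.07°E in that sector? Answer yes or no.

Yes

Band width going east from +126.60° to -157.15°: ((-157.15 − 126.60) mod 360) = 76.25°.
Offset of +166.07° east of the west edge: ((166.07 − 126.60) mod 360) = 39.47°.
39.47° ≤ 76.25° ⇒ inside.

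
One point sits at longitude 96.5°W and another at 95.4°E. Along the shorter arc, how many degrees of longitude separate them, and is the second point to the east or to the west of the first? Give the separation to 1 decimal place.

168.1° west

Raw difference: 95.4 − -96.5 = 191.9°.
Normalise into (−180°, 180°]: 191.9° − 360° = -168.1°.
Negative ⇒ the second point lies to the west; separation 168.1°.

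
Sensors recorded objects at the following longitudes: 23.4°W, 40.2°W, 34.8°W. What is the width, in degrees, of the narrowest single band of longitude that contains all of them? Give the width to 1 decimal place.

16.8°

Sort the longitudes: -40.2°, -34.8°, -23.4°.
Eastward gaps between consecutive values (wrapping around): 5.4°, 11.4°, 343.2°.
Largest gap = 343.2° ⇒ minimal covering band is its complement: 360° − 343.2° = 16.8°.
Band runs from -40.2° eastward to -23.4°.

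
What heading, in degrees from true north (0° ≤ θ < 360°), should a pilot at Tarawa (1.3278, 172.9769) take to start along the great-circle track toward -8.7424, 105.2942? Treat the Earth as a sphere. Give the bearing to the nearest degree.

260°

Δλ = 105.2942 − 172.9769 = -67.6827°.
θ = atan2( sin Δλ · cos φ₂ , cos φ₁ · sin φ₂ − sin φ₁ · cos φ₂ · cos Δλ )
  = atan2(-0.91435, -0.16065) = -99.965° → normalised to [0°, 360°): 260.035°.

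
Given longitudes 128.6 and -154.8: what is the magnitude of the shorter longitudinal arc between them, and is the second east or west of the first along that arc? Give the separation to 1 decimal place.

76.6° east

Raw difference: -154.8 − 128.6 = -283.4°.
Normalise into (−180°, 180°]: -283.4° + 360° = 76.6°.
Positive ⇒ the second point lies to the east; separation 76.6°.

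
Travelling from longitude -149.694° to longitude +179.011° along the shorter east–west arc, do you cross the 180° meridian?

Naïve |179.011 − -149.694| = 328.705° > 180°, so the shorter arc goes the other way round — across 180°.
Signed shortest Δλ = ((179.011 − -149.694 + 180) mod 360) − 180 = -31.295°.
Going west by 31.295° from -149.694° passes through 180° before reaching +179.011°.

Yes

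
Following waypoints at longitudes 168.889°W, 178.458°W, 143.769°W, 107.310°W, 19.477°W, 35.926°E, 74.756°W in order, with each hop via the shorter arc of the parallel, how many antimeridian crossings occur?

0

Leg 1: -168.889° → -178.458°, shortest Δλ = -9.569° (west) — does not cross 180°.
Leg 2: -178.458° → -143.769°, shortest Δλ = 34.689° (east) — does not cross 180°.
Leg 3: -143.769° → -107.310°, shortest Δλ = 36.459° (east) — does not cross 180°.
Leg 4: -107.310° → -19.477°, shortest Δλ = 87.833° (east) — does not cross 180°.
Leg 5: -19.477° → +35.926°, shortest Δλ = 55.403° (east) — does not cross 180°.
Leg 6: +35.926° → -74.756°, shortest Δλ = -110.682° (west) — does not cross 180°.
Total crossings: 0.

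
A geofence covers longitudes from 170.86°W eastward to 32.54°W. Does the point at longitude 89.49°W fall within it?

Yes

Band width going east from -170.86° to -32.54°: ((-32.54 − -170.86) mod 360) = 138.32°.
Offset of -89.49° east of the west edge: ((-89.49 − -170.86) mod 360) = 81.37°.
81.37° ≤ 138.32° ⇒ inside.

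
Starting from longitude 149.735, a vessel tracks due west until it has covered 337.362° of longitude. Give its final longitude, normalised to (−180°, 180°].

Start at +149.735°; shift −337.362° → -187.627°.
-187.627° lies outside (−180°, 180°]; add 360° → +172.373°.

+172.373°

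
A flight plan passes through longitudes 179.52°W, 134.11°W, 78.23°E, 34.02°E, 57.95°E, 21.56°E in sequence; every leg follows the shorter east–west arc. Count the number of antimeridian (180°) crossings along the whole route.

Leg 1: -179.52° → -134.11°, shortest Δλ = 45.41° (east) — does not cross 180°.
Leg 2: -134.11° → +78.23°, shortest Δλ = -147.66° (west) — crosses 180°.
Leg 3: +78.23° → +34.02°, shortest Δλ = -44.21° (west) — does not cross 180°.
Leg 4: +34.02° → +57.95°, shortest Δλ = 23.93° (east) — does not cross 180°.
Leg 5: +57.95° → +21.56°, shortest Δλ = -36.39° (west) — does not cross 180°.
Total crossings: 1.

1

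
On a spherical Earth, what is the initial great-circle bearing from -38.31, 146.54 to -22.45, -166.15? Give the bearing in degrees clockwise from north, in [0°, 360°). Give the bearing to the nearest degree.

Δλ = -166.15 − 146.54 = -312.69°; wrapped into (−180°, 180°]: 47.31°.
θ = atan2( sin Δλ · cos φ₂ , cos φ₁ · sin φ₂ − sin φ₁ · cos φ₂ · cos Δλ )
  = atan2(0.67933, 0.08882) = 82.551° → normalised to [0°, 360°): 82.551°.

83°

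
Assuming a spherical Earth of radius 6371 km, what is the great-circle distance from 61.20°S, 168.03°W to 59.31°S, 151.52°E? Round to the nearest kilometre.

2205 km

Δλ = 151.52 − -168.03 = 319.55°; wrapped into (−180°, 180°]: -40.45°.
Δφ = -59.31 − -61.20 = 1.89°.
a = sin²(Δφ/2) + cos φ₁ · cos φ₂ · sin²(Δλ/2) = 0.029658.
c = 2·atan2(√a, √(1−a)) = 0.34616 rad → d = 6371·c ≈ 2205.38 km.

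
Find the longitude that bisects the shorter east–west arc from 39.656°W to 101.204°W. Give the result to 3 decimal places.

Signed shortest Δλ from -39.656° to -101.204° is -61.548°.
Midpoint longitude = -39.656° + (-61.548°)/2 = -39.656° − 30.774° = -70.430°.

70.430°W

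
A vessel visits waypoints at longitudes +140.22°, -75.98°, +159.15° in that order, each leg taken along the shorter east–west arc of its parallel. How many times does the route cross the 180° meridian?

Leg 1: +140.22° → -75.98°, shortest Δλ = 143.8° (east) — crosses 180°.
Leg 2: -75.98° → +159.15°, shortest Δλ = -124.87° (west) — crosses 180°.
Total crossings: 2.

2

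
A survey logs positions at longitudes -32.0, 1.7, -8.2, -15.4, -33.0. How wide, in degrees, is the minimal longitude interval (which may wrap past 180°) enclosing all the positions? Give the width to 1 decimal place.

Sort the longitudes: -33.0°, -32.0°, -15.4°, -8.2°, +1.7°.
Eastward gaps between consecutive values (wrapping around): 1.0°, 16.6°, 7.2°, 9.9°, 325.3°.
Largest gap = 325.3° ⇒ minimal covering band is its complement: 360° − 325.3° = 34.7°.
Band runs from -33.0° eastward to +1.7°.

34.7°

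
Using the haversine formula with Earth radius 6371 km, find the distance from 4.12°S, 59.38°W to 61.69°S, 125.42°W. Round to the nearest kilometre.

8363 km

Δλ = -125.42 − -59.38 = -66.04°.
Δφ = -61.69 − -4.12 = -57.57°.
a = sin²(Δφ/2) + cos φ₁ · cos φ₂ · sin²(Δλ/2) = 0.372328.
c = 2·atan2(√a, √(1−a)) = 1.31259 rad → d = 6371·c ≈ 8362.53 km.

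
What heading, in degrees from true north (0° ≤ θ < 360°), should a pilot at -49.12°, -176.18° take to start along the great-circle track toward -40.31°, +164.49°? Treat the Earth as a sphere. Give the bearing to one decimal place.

295.5°

Δλ = 164.49 − -176.18 = 340.67°; wrapped into (−180°, 180°]: -19.33°.
θ = atan2( sin Δλ · cos φ₂ , cos φ₁ · sin φ₂ − sin φ₁ · cos φ₂ · cos Δλ )
  = atan2(-0.25241, 0.12066) = -64.452° → normalised to [0°, 360°): 295.548°.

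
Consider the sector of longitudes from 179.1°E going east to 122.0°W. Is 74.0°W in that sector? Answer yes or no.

Band width going east from +179.1° to -122.0°: ((-122.0 − 179.1) mod 360) = 58.9°.
Offset of -74.0° east of the west edge: ((-74.0 − 179.1) mod 360) = 106.9°.
106.9° > 58.9° ⇒ outside.

No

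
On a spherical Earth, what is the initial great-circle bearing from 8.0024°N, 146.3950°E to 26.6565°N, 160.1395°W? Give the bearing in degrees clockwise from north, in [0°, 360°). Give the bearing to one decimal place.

62.7°

Δλ = -160.1395 − 146.3950 = -306.5345°; wrapped into (−180°, 180°]: 53.4655°.
θ = atan2( sin Δλ · cos φ₂ , cos φ₁ · sin φ₂ − sin φ₁ · cos φ₂ · cos Δλ )
  = atan2(0.71810, 0.37021) = 62.727° → normalised to [0°, 360°): 62.727°.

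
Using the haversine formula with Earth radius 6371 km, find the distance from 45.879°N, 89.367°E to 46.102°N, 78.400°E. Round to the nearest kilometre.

847 km

Δλ = 78.400 − 89.367 = -10.967°.
Δφ = 46.102 − 45.879 = 0.223°.
a = sin²(Δφ/2) + cos φ₁ · cos φ₂ · sin²(Δλ/2) = 0.004412.
c = 2·atan2(√a, √(1−a)) = 0.13294 rad → d = 6371·c ≈ 846.95 km.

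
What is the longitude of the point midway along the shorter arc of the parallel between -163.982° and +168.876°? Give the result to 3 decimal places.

Signed shortest Δλ from -163.982° to +168.876° is -27.142°.
Midpoint longitude = -163.982° + (-27.142°)/2 = -163.982° − 13.571° = -177.553°.
(The naïve average (-163.982 + +168.876)/2 = 2.447° is on the wrong side of the globe.)

-177.553°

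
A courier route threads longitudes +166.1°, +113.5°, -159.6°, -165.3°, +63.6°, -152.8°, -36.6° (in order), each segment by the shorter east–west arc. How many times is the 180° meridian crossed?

Leg 1: +166.1° → +113.5°, shortest Δλ = -52.6° (west) — does not cross 180°.
Leg 2: +113.5° → -159.6°, shortest Δλ = 86.9° (east) — crosses 180°.
Leg 3: -159.6° → -165.3°, shortest Δλ = -5.7° (west) — does not cross 180°.
Leg 4: -165.3° → +63.6°, shortest Δλ = -131.1° (west) — crosses 180°.
Leg 5: +63.6° → -152.8°, shortest Δλ = 143.6° (east) — crosses 180°.
Leg 6: -152.8° → -36.6°, shortest Δλ = 116.2° (east) — does not cross 180°.
Total crossings: 3.

3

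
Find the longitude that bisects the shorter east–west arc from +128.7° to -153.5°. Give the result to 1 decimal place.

Signed shortest Δλ from +128.7° to -153.5° is +77.8°.
Midpoint longitude = +128.7° + (+77.8°)/2 = +128.7° + 38.9° = +167.6°.
(The naïve average (+128.7 + -153.5)/2 = -12.4° is on the wrong side of the globe.)

+167.6°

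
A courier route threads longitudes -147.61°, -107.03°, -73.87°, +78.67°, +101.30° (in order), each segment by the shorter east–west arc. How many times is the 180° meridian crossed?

Leg 1: -147.61° → -107.03°, shortest Δλ = 40.58° (east) — does not cross 180°.
Leg 2: -107.03° → -73.87°, shortest Δλ = 33.16° (east) — does not cross 180°.
Leg 3: -73.87° → +78.67°, shortest Δλ = 152.54° (east) — does not cross 180°.
Leg 4: +78.67° → +101.30°, shortest Δλ = 22.63° (east) — does not cross 180°.
Total crossings: 0.

0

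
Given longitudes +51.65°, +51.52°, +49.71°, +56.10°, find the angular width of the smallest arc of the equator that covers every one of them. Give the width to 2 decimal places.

6.39°

Sort the longitudes: +49.71°, +51.52°, +51.65°, +56.10°.
Eastward gaps between consecutive values (wrapping around): 1.81°, 0.13°, 4.45°, 353.61°.
Largest gap = 353.61° ⇒ minimal covering band is its complement: 360° − 353.61° = 6.39°.
Band runs from +49.71° eastward to +56.10°.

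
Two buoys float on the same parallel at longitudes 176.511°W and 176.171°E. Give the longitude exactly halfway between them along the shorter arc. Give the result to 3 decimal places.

Signed shortest Δλ from -176.511° to +176.171° is -7.318°.
Midpoint longitude = -176.511° + (-7.318°)/2 = -176.511° − 3.659° = -180.170°.
Normalise into (−180°, 180°]: +179.830°.
(The naïve average (-176.511 + +176.171)/2 = -0.17° is on the wrong side of the globe.)

179.830°E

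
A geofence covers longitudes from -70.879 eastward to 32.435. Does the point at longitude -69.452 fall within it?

Band width going east from -70.879° to +32.435°: ((32.435 − -70.879) mod 360) = 103.314°.
Offset of -69.452° east of the west edge: ((-69.452 − -70.879) mod 360) = 1.427°.
1.427° ≤ 103.314° ⇒ inside.

Yes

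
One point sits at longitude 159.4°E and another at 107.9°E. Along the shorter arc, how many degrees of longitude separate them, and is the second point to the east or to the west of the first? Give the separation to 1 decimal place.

Raw difference: 107.9 − 159.4 = -51.5°.
Normalise into (−180°, 180°]: -51.5° stays -51.5°.
Negative ⇒ the second point lies to the west; separation 51.5°.

51.5° west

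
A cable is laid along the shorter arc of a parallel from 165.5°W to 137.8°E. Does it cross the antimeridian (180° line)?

Naïve |137.8 − -165.5| = 303.3° > 180°, so the shorter arc goes the other way round — across 180°.
Signed shortest Δλ = ((137.8 − -165.5 + 180) mod 360) − 180 = -56.7°.
Going west by 56.7° from -165.5° passes through 180° before reaching +137.8°.

Yes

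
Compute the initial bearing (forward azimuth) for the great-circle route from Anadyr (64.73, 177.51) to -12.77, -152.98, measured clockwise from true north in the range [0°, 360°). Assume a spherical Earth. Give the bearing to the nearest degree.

Δλ = -152.98 − 177.51 = -330.49°; wrapped into (−180°, 180°]: 29.51°.
θ = atan2( sin Δλ · cos φ₂ , cos φ₁ · sin φ₂ − sin φ₁ · cos φ₂ · cos Δλ )
  = atan2(0.48039, -0.86188) = 150.866° → normalised to [0°, 360°): 150.866°.

151°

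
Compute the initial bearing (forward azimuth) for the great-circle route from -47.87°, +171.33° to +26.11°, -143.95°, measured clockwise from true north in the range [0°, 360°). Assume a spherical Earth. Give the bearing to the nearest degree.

39°

Δλ = -143.95 − 171.33 = -315.28°; wrapped into (−180°, 180°]: 44.72°.
θ = atan2( sin Δλ · cos φ₂ , cos φ₁ · sin φ₂ − sin φ₁ · cos φ₂ · cos Δλ )
  = atan2(0.63184, 0.76841) = 39.429° → normalised to [0°, 360°): 39.429°.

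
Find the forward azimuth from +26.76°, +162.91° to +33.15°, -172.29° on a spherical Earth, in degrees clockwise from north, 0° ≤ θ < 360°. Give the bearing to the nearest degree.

Δλ = -172.29 − 162.91 = -335.20°; wrapped into (−180°, 180°]: 24.80°.
θ = atan2( sin Δλ · cos φ₂ , cos φ₁ · sin φ₂ − sin φ₁ · cos φ₂ · cos Δλ )
  = atan2(0.35118, 0.14606) = 67.417° → normalised to [0°, 360°): 67.417°.

67°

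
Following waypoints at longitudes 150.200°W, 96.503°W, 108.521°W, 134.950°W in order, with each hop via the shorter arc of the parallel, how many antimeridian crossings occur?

0

Leg 1: -150.200° → -96.503°, shortest Δλ = 53.697° (east) — does not cross 180°.
Leg 2: -96.503° → -108.521°, shortest Δλ = -12.018° (west) — does not cross 180°.
Leg 3: -108.521° → -134.950°, shortest Δλ = -26.429° (west) — does not cross 180°.
Total crossings: 0.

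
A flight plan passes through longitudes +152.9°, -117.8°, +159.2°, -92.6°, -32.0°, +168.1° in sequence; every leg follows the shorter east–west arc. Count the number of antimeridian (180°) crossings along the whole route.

4

Leg 1: +152.9° → -117.8°, shortest Δλ = 89.3° (east) — crosses 180°.
Leg 2: -117.8° → +159.2°, shortest Δλ = -83.0° (west) — crosses 180°.
Leg 3: +159.2° → -92.6°, shortest Δλ = 108.2° (east) — crosses 180°.
Leg 4: -92.6° → -32.0°, shortest Δλ = 60.6° (east) — does not cross 180°.
Leg 5: -32.0° → +168.1°, shortest Δλ = -159.9° (west) — crosses 180°.
Total crossings: 4.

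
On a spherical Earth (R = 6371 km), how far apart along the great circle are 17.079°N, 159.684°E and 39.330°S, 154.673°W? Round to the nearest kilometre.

7860 km

Δλ = -154.673 − 159.684 = -314.357°; wrapped into (−180°, 180°]: 45.643°.
Δφ = -39.330 − 17.079 = -56.409°.
a = sin²(Δφ/2) + cos φ₁ · cos φ₂ · sin²(Δλ/2) = 0.334602.
c = 2·atan2(√a, √(1−a)) = 1.23365 rad → d = 6371·c ≈ 7859.58 km.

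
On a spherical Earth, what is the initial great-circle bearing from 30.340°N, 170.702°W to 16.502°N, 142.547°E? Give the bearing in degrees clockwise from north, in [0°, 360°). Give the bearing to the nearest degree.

Δλ = 142.547 − -170.702 = 313.249°; wrapped into (−180°, 180°]: -46.751°.
θ = atan2( sin Δλ · cos φ₂ , cos φ₁ · sin φ₂ − sin φ₁ · cos φ₂ · cos Δλ )
  = atan2(-0.69838, -0.08670) = -97.077° → normalised to [0°, 360°): 262.923°.

263°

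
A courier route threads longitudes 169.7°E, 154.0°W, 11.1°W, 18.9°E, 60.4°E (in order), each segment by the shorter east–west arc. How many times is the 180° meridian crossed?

1

Leg 1: +169.7° → -154.0°, shortest Δλ = 36.3° (east) — crosses 180°.
Leg 2: -154.0° → -11.1°, shortest Δλ = 142.9° (east) — does not cross 180°.
Leg 3: -11.1° → +18.9°, shortest Δλ = 30.0° (east) — does not cross 180°.
Leg 4: +18.9° → +60.4°, shortest Δλ = 41.5° (east) — does not cross 180°.
Total crossings: 1.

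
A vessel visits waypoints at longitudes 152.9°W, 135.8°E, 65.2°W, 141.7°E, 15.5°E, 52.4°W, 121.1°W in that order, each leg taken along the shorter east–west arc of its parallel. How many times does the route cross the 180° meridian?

3

Leg 1: -152.9° → +135.8°, shortest Δλ = -71.3° (west) — crosses 180°.
Leg 2: +135.8° → -65.2°, shortest Δλ = 159.0° (east) — crosses 180°.
Leg 3: -65.2° → +141.7°, shortest Δλ = -153.1° (west) — crosses 180°.
Leg 4: +141.7° → +15.5°, shortest Δλ = -126.2° (west) — does not cross 180°.
Leg 5: +15.5° → -52.4°, shortest Δλ = -67.9° (west) — does not cross 180°.
Leg 6: -52.4° → -121.1°, shortest Δλ = -68.7° (west) — does not cross 180°.
Total crossings: 3.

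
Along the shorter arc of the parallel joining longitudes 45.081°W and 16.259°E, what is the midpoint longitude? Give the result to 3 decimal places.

Signed shortest Δλ from -45.081° to +16.259° is +61.340°.
Midpoint longitude = -45.081° + (+61.340°)/2 = -45.081° + 30.670° = -14.411°.

14.411°W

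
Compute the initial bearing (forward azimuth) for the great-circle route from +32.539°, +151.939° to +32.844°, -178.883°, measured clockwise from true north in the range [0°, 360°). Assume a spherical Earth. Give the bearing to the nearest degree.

Δλ = -178.883 − 151.939 = -330.822°; wrapped into (−180°, 180°]: 29.178°.
θ = atan2( sin Δλ · cos φ₂ , cos φ₁ · sin φ₂ − sin φ₁ · cos φ₂ · cos Δλ )
  = atan2(0.40959, 0.06266) = 81.302° → normalised to [0°, 360°): 81.302°.

81°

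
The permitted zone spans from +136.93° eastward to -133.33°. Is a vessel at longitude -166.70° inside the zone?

Yes

Band width going east from +136.93° to -133.33°: ((-133.33 − 136.93) mod 360) = 89.74°.
Offset of -166.70° east of the west edge: ((-166.70 − 136.93) mod 360) = 56.37°.
56.37° ≤ 89.74° ⇒ inside.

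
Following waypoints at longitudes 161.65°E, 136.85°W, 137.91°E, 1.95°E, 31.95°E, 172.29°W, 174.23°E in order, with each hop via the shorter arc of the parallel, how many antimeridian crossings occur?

4

Leg 1: +161.65° → -136.85°, shortest Δλ = 61.5° (east) — crosses 180°.
Leg 2: -136.85° → +137.91°, shortest Δλ = -85.24° (west) — crosses 180°.
Leg 3: +137.91° → +1.95°, shortest Δλ = -135.96° (west) — does not cross 180°.
Leg 4: +1.95° → +31.95°, shortest Δλ = 30.0° (east) — does not cross 180°.
Leg 5: +31.95° → -172.29°, shortest Δλ = 155.76° (east) — crosses 180°.
Leg 6: -172.29° → +174.23°, shortest Δλ = -13.48° (west) — crosses 180°.
Total crossings: 4.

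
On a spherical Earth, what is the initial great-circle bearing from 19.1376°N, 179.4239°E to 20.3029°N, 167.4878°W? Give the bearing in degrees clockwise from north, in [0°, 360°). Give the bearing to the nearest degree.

Δλ = -167.4878 − 179.4239 = -346.9117°; wrapped into (−180°, 180°]: 13.0883°.
θ = atan2( sin Δλ · cos φ₂ , cos φ₁ · sin φ₂ − sin φ₁ · cos φ₂ · cos Δλ )
  = atan2(0.21238, 0.02832) = 82.404° → normalised to [0°, 360°): 82.404°.

82°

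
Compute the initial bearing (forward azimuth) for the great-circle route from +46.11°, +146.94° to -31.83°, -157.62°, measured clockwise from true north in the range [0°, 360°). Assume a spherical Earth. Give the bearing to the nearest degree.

Δλ = -157.62 − 146.94 = -304.56°; wrapped into (−180°, 180°]: 55.44°.
θ = atan2( sin Δλ · cos φ₂ , cos φ₁ · sin φ₂ − sin φ₁ · cos φ₂ · cos Δλ )
  = atan2(0.69969, -0.71297) = 135.539° → normalised to [0°, 360°): 135.539°.

136°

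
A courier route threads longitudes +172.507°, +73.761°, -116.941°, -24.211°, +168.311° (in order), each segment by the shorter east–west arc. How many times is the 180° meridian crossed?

Leg 1: +172.507° → +73.761°, shortest Δλ = -98.746° (west) — does not cross 180°.
Leg 2: +73.761° → -116.941°, shortest Δλ = 169.298° (east) — crosses 180°.
Leg 3: -116.941° → -24.211°, shortest Δλ = 92.73° (east) — does not cross 180°.
Leg 4: -24.211° → +168.311°, shortest Δλ = -167.478° (west) — crosses 180°.
Total crossings: 2.

2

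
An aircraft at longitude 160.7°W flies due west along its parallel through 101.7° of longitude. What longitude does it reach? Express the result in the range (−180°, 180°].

97.6°E

Start at -160.7°; shift −101.7° → -262.4°.
-262.4° lies outside (−180°, 180°]; add 360° → +97.6°.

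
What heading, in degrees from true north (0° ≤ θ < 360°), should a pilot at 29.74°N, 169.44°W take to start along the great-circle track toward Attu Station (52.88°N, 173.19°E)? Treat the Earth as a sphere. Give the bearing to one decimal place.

336.1°

Δλ = 173.19 − -169.44 = 342.63°; wrapped into (−180°, 180°]: -17.37°.
θ = atan2( sin Δλ · cos φ₂ , cos φ₁ · sin φ₂ − sin φ₁ · cos φ₂ · cos Δλ )
  = atan2(-0.18017, 0.40663) = -23.897° → normalised to [0°, 360°): 336.103°.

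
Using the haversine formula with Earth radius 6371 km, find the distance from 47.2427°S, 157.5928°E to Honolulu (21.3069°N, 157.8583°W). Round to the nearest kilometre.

8829 km

Δλ = -157.8583 − 157.5928 = -315.4511°; wrapped into (−180°, 180°]: 44.5489°.
Δφ = 21.3069 − -47.2427 = 68.5496°.
a = sin²(Δφ/2) + cos φ₁ · cos φ₂ · sin²(Δλ/2) = 0.408025.
c = 2·atan2(√a, √(1−a)) = 1.38579 rad → d = 6371·c ≈ 8828.88 km.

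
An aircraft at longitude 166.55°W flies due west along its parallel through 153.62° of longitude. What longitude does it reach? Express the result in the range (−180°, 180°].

Start at -166.55°; shift −153.62° → -320.17°.
-320.17° lies outside (−180°, 180°]; add 360° → +39.83°.

39.83°E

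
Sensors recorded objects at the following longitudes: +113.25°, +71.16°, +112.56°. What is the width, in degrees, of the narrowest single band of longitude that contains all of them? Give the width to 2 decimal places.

Sort the longitudes: +71.16°, +112.56°, +113.25°.
Eastward gaps between consecutive values (wrapping around): 41.40°, 0.69°, 317.91°.
Largest gap = 317.91° ⇒ minimal covering band is its complement: 360° − 317.91° = 42.09°.
Band runs from +71.16° eastward to +113.25°.

42.09°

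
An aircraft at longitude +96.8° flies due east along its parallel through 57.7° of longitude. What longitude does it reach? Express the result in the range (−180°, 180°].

+154.5°

Start at +96.8°; shift +57.7° → +154.5°.
+154.5° already lies in (−180°, 180°].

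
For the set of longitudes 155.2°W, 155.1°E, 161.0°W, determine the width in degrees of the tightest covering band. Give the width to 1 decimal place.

Sort the longitudes: -161.0°, -155.2°, +155.1°.
Eastward gaps between consecutive values (wrapping around): 5.8°, 310.3°, 43.9°.
Largest gap = 310.3° ⇒ minimal covering band is its complement: 360° − 310.3° = 49.7°.
Band runs from +155.1° eastward to -155.2°, crossing the antimeridian.

49.7°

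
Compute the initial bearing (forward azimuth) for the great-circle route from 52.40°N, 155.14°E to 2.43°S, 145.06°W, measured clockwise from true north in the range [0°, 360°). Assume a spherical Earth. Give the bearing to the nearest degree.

116°

Δλ = -145.06 − 155.14 = -300.20°; wrapped into (−180°, 180°]: 59.80°.
θ = atan2( sin Δλ · cos φ₂ , cos φ₁ · sin φ₂ − sin φ₁ · cos φ₂ · cos Δλ )
  = atan2(0.86350, -0.42405) = 116.155° → normalised to [0°, 360°): 116.155°.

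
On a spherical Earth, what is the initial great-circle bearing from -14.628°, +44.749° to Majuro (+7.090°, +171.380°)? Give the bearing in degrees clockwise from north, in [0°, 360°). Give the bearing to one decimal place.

92.2°

Δλ = 171.380 − 44.749 = 126.631°.
θ = atan2( sin Δλ · cos φ₂ , cos φ₁ · sin φ₂ − sin φ₁ · cos φ₂ · cos Δλ )
  = atan2(0.79636, -0.03010) = 92.165° → normalised to [0°, 360°): 92.165°.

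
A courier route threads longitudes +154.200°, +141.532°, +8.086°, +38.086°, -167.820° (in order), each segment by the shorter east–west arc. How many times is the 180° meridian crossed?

Leg 1: +154.200° → +141.532°, shortest Δλ = -12.668° (west) — does not cross 180°.
Leg 2: +141.532° → +8.086°, shortest Δλ = -133.446° (west) — does not cross 180°.
Leg 3: +8.086° → +38.086°, shortest Δλ = 30.0° (east) — does not cross 180°.
Leg 4: +38.086° → -167.820°, shortest Δλ = 154.094° (east) — crosses 180°.
Total crossings: 1.

1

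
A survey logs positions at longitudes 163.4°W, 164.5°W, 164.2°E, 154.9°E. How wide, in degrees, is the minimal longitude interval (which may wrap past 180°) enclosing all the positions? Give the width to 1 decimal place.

Sort the longitudes: -164.5°, -163.4°, +154.9°, +164.2°.
Eastward gaps between consecutive values (wrapping around): 1.1°, 318.3°, 9.3°, 31.3°.
Largest gap = 318.3° ⇒ minimal covering band is its complement: 360° − 318.3° = 41.7°.
Band runs from +154.9° eastward to -163.4°, crossing the antimeridian.

41.7°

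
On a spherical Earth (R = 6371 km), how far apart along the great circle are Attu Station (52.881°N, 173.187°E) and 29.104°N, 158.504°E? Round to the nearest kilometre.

Δλ = 158.504 − 173.187 = -14.683°.
Δφ = 29.104 − 52.881 = -23.777°.
a = sin²(Δφ/2) + cos φ₁ · cos φ₂ · sin²(Δλ/2) = 0.051049.
c = 2·atan2(√a, √(1−a)) = 0.45582 rad → d = 6371·c ≈ 2904.00 km.

2904 km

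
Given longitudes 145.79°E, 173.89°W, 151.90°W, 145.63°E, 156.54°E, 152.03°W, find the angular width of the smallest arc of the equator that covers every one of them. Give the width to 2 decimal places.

Sort the longitudes: -173.89°, -152.03°, -151.90°, +145.63°, +145.79°, +156.54°.
Eastward gaps between consecutive values (wrapping around): 21.86°, 0.13°, 297.53°, 0.16°, 10.75°, 29.57°.
Largest gap = 297.53° ⇒ minimal covering band is its complement: 360° − 297.53° = 62.47°.
Band runs from +145.63° eastward to -151.90°, crossing the antimeridian.

62.47°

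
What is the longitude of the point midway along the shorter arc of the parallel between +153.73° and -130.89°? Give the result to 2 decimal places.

-168.58°

Signed shortest Δλ from +153.73° to -130.89° is +75.38°.
Midpoint longitude = +153.73° + (+75.38°)/2 = +153.73° + 37.69° = +191.42°.
Normalise into (−180°, 180°]: -168.58°.
(The naïve average (+153.73 + -130.89)/2 = 11.42° is on the wrong side of the globe.)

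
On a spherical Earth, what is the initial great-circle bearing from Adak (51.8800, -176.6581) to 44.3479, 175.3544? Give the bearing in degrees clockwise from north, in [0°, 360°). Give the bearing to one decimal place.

Δλ = 175.3544 − -176.6581 = 352.0125°; wrapped into (−180°, 180°]: -7.9875°.
θ = atan2( sin Δλ · cos φ₂ , cos φ₁ · sin φ₂ − sin φ₁ · cos φ₂ · cos Δλ )
  = atan2(-0.09937, -0.12562) = -141.656° → normalised to [0°, 360°): 218.344°.

218.3°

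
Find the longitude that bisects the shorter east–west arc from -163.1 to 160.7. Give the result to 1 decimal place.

Signed shortest Δλ from -163.1° to +160.7° is -36.2°.
Midpoint longitude = -163.1° + (-36.2°)/2 = -163.1° − 18.1° = -181.2°.
Normalise into (−180°, 180°]: +178.8°.
(The naïve average (-163.1 + +160.7)/2 = -1.2° is on the wrong side of the globe.)

+178.8°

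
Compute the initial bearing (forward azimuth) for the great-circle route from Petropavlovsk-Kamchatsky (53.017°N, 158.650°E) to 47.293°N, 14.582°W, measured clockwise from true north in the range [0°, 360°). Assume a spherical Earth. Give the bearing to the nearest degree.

Δλ = -14.582 − 158.650 = -173.232°.
θ = atan2( sin Δλ · cos φ₂ , cos φ₁ · sin φ₂ − sin φ₁ · cos φ₂ · cos Δλ )
  = atan2(-0.07993, 0.98008) = -4.662° → normalised to [0°, 360°): 355.338°.

355°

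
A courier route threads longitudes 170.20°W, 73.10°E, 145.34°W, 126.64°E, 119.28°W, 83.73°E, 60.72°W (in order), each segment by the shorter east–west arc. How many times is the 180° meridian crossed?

5

Leg 1: -170.20° → +73.10°, shortest Δλ = -116.7° (west) — crosses 180°.
Leg 2: +73.10° → -145.34°, shortest Δλ = 141.56° (east) — crosses 180°.
Leg 3: -145.34° → +126.64°, shortest Δλ = -88.02° (west) — crosses 180°.
Leg 4: +126.64° → -119.28°, shortest Δλ = 114.08° (east) — crosses 180°.
Leg 5: -119.28° → +83.73°, shortest Δλ = -156.99° (west) — crosses 180°.
Leg 6: +83.73° → -60.72°, shortest Δλ = -144.45° (west) — does not cross 180°.
Total crossings: 5.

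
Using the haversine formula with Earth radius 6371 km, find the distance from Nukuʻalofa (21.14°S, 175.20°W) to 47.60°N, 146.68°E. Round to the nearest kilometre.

Δλ = 146.68 − -175.20 = 321.88°; wrapped into (−180°, 180°]: -38.12°.
Δφ = 47.60 − -21.14 = 68.74°.
a = sin²(Δφ/2) + cos φ₁ · cos φ₂ · sin²(Δλ/2) = 0.385768.
c = 2·atan2(√a, √(1−a)) = 1.34030 rad → d = 6371·c ≈ 8539.03 km.

8539 km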